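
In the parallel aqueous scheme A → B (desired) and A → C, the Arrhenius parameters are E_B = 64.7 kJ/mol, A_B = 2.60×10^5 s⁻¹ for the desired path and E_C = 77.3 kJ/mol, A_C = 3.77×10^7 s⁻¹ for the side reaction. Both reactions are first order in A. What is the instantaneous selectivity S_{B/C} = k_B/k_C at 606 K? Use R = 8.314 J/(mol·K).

k_B/k_C = (A_B/A_C)·exp[−(E_B−E_C)/(RT)] = (A_B/A_C)·exp[(E_C−E_B)/(RT)].
(E_C−E_B)/(RT) = (77.3−64.7)×10³/(8.314×606) = 12600/5038 = 2.501.
k_B/k_C = (2.60×10^5/3.77×10^7)·exp(2.501) = 0.006897 × 12.19 = 0.0841.

0.0841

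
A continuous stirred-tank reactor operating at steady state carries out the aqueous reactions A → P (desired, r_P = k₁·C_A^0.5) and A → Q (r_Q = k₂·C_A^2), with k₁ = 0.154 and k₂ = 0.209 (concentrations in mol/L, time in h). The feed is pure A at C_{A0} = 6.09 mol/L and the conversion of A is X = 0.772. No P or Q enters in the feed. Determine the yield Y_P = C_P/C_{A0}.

Exit C_A = C_{A0}(1−X) = 6.09×0.228 = 1.389 mol/L.
Rates in a CSTR are evaluated at the outlet concentration: r_P = 0.154×1.389^0.5 = 0.1815, r_Q = 0.209×1.389^2 = 0.4029.
Fraction of consumed A going to P: r_P/(r_P+r_Q) = 0.3105.
C_P = 0.3105·C_{A0}·X = 0.3105×6.09×0.772 = 1.46 mol/L; Y_P = C_P/C_{A0} = 0.240.

0.240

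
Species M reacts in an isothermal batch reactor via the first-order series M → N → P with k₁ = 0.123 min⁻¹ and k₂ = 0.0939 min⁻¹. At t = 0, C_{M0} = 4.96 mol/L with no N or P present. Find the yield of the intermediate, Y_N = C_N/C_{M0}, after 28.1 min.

The intermediate concentration in a first-order A→B→C sequence is C_N = k₁C_{M0}(e^(−k₁t) − e^(−k₂t))/(k₂−k₁).
e^(−k₁t) = e^(−0.123×28.1) = e^(−3.456) = 0.03155; e^(−k₂t) = e^(−2.639) = 0.07146.
C_N = 0.123×4.96/(0.0939−0.123) × (0.03155−0.07146) = (-20.96)×(-0.03992) = 0.8368 mol/L.
Y_N = C_N/C_{M0} = 0.8368/4.96 = 0.169.

0.169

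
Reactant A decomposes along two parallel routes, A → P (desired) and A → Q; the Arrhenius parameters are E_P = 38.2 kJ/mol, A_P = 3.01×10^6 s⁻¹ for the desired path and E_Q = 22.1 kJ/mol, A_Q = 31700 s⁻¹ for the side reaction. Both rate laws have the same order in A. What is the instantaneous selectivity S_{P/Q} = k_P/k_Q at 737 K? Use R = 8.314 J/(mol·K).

6.86

With equal orders, S_{P/Q} = k_P/k_Q = (A_P/A_Q)·exp[(E_Q−E_P)/(RT)].
(E_Q−E_P)/(RT) = (22.1−38.2)×10³/(8.314×737) = -16100/6127 = -2.628.
k_P/k_Q = (3.01×10^6/31700)·exp(-2.628) = 94.95 × 0.07226 = 6.86.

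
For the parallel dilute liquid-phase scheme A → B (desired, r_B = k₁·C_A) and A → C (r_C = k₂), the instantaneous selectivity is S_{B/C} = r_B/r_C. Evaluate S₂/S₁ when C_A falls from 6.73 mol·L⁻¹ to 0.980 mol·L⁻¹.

0.146

S_{B/C} = (k₁/k₂)·C_A, so S₂/S₁ = (C_{A,2}/C_{A,1}).
= 0.980/6.73 = 0.146.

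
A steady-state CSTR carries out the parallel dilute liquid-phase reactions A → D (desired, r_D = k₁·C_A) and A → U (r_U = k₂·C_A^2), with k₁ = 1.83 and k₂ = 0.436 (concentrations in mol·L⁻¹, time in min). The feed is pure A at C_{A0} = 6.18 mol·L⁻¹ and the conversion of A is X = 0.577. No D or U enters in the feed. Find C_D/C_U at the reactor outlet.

1.61

Exit C_A = C_{A0}(1−X) = 6.18×0.423 = 2.614 mol·L⁻¹.
Rates in a CSTR are evaluated at the outlet concentration: r_D = 1.83×2.614 = 4.784, r_U = 0.436×2.614^2 = 2.980.
Overall selectivity = C_D/C_U = r_Dτ/(r_Uτ) = r_D/r_U = 1.61.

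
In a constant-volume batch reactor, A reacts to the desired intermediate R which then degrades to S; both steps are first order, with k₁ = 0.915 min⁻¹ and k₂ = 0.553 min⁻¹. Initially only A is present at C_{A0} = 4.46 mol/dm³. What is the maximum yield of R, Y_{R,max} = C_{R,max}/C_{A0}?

Evaluating C_R at t_opt = ln(k₂/k₁)/(k₂−k₁) gives C_{R,max}/C_{A0} = (k₁/k₂)^[k₂/(k₂−k₁)].
= (0.915/0.553)^(0.553/(0.553−0.915)) = (1.655)^(-1.528) = 0.4634.

0.463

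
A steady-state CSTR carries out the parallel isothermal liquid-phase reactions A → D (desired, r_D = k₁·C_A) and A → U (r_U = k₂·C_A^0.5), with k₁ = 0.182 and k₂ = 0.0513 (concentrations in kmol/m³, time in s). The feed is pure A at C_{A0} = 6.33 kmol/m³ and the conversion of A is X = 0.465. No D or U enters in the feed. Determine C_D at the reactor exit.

2.55 kmol/m³

Exit C_A = C_{A0}(1−X) = 6.33×0.535 = 3.387 kmol/m³.
Rates in a CSTR are evaluated at the outlet concentration: r_D = 0.182×3.387 = 0.6164, r_U = 0.0513×3.387^0.5 = 0.09441.
Fraction of consumed A going to D: r_D/(r_D+r_U) = 0.8672.
C_D = 0.8672·C_{A0}·X = 0.8672×6.33×0.465 = 2.55 kmol/m³.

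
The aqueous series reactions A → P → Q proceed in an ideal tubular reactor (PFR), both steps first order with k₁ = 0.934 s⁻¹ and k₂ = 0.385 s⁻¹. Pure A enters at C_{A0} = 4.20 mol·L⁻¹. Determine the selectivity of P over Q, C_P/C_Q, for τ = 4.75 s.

0.344

Solving the coupled first-order balances gives C_P(τ) = [k₁/(k₂−k₁)]·C_{A0}·(e^(−k₁τ) − e^(−k₂τ)).
e^(−k₁τ) = e^(−0.934×4.75) = e^(−4.437) = 0.01184; e^(−k₂τ) = e^(−1.829) = 0.1606.
C_P = 0.934×4.20/(0.385−0.934) × (0.01184−0.1606) = (-7.145)×(-0.1488) = 1.063 mol·L⁻¹.
C_A = C_{A0}e^(−k₁τ) = 0.04972 mol·L⁻¹, so C_Q = C_{A0}−C_A−C_P = 3.087 mol·L⁻¹; C_P/C_Q = 0.344.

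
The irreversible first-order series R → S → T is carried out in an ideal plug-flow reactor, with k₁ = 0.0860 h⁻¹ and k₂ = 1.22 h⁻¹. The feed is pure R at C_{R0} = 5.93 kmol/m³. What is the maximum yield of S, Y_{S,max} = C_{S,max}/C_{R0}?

0.0576

At the optimum, C_{S,max}/C_{R0} = (k₁/k₂)^[k₂/(k₂−k₁)].
= (0.0860/1.22)^(1.22/(1.22−0.0860)) = (0.07049)^(1.076) = 0.05765.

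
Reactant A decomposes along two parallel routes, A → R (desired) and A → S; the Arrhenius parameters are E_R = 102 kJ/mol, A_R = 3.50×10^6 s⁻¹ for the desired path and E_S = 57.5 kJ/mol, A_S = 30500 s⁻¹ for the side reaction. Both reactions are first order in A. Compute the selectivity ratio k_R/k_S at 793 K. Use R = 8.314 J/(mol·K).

0.134

k_R/k_S = (A_R/A_S)·exp[−(E_R−E_S)/(RT)] = (A_R/A_S)·exp[(E_S−E_R)/(RT)].
(E_S−E_R)/(RT) = (57.5−102)×10³/(8.314×793) = -44500/6593 = -6.750.
k_R/k_S = (3.50×10^6/30500)·exp(-6.750) = 114.8 × 0.001171 = 0.134.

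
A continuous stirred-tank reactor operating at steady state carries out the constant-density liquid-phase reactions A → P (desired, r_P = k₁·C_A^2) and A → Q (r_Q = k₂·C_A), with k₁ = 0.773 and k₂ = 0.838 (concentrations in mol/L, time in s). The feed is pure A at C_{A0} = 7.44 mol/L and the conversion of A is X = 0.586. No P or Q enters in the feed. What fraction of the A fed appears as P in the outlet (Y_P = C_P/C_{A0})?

Exit C_A = C_{A0}(1−X) = 7.44×0.414 = 3.080 mol/L.
A CSTR operates uniformly at the exit composition, giving r_P = 7.334 and r_Q = 2.581 (each k·C_A^n at C_A = 3.080).
Fraction of consumed A going to P: r_P/(r_P+r_Q) = 0.7397.
C_P = 0.7397·C_{A0}·X = 0.7397×7.44×0.586 = 3.22 mol/L; Y_P = C_P/C_{A0} = 0.433.

0.433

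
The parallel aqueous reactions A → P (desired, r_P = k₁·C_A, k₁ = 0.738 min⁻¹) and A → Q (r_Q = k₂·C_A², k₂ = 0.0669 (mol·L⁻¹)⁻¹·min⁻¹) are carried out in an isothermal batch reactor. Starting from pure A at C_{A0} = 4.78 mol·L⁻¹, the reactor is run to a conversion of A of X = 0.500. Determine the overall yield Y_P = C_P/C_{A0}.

0.378

C_A = C_{A0}(1−X) = 2.390 mol·L⁻¹.
Along a PFR/batch, dC_P/dC_A = −r_P/(r_P+r_Q) = −k₁/(k₁+k₂·C_A).
Integrating from C_{A0} to C_A: C_P = (0.738/0.0669)·ln[(0.738+0.0669·4.78)/(0.738+0.0669·2.39)] = 11.03·ln(1.058/0.8979) = 1.808 mol·L⁻¹.
Y_P = C_P/C_{A0} = 1.808/4.78 = 0.378.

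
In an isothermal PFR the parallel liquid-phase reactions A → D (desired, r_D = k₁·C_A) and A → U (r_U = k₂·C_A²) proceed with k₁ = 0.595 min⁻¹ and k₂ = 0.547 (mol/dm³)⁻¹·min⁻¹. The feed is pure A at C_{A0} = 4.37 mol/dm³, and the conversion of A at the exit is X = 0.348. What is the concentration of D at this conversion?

C_A = C_{A0}(1−X) = 2.849 mol/dm³.
Along a PFR/batch, dC_D/dC_A = −r_D/(r_D+r_U) = −k₁/(k₁+k₂·C_A).
Integrating from C_{A0} to C_A: C_D = (0.595/0.547)·ln[(0.595+0.547·4.37)/(0.595+0.547·2.85)] = 1.088·ln(2.985/2.154) = 0.3553 mol/dm³.

0.355 mol/dm³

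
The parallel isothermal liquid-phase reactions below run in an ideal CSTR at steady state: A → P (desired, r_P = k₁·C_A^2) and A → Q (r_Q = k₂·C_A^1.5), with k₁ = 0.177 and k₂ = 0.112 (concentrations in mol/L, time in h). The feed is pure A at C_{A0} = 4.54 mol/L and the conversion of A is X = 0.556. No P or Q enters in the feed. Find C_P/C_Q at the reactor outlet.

Exit C_A = C_{A0}(1−X) = 4.54×0.444 = 2.016 mol/L.
In a CSTR the entire volume is at exit conditions, so r_P = 0.177×2.016^2 = 0.7192 and r_Q = 0.112×2.016^1.5 = 0.3205.
Overall selectivity = C_P/C_Q = r_Pτ/(r_Qτ) = r_P/r_Q = 2.24.

2.24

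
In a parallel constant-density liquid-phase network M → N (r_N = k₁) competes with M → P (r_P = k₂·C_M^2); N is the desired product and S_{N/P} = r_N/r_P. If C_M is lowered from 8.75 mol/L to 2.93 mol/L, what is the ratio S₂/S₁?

S_{N/P} = (k₁/k₂)·C_M^-2, so S₂/S₁ = (C_{M,2}/C_{M,1})^-2.
= (2.93/8.75)^(-2) = (0.3349)^(-2) = 8.92.
Selectivity toward N rises as C_M falls — low-concentration operation is favoured.

8.92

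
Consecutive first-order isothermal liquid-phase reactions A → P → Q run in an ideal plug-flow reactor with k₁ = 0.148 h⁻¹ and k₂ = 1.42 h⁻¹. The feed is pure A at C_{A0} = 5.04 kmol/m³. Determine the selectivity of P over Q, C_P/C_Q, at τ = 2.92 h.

0.266

The intermediate concentration in a first-order A→B→C sequence is C_P = k₁C_{A0}(e^(−k₁τ) − e^(−k₂τ))/(k₂−k₁).
e^(−k₁τ) = e^(−0.148×2.92) = e^(−0.4322) = 0.6491; e^(−k₂τ) = e^(−4.146) = 0.01582.
C_P = 0.148×5.04/(1.42−0.148) × (0.6491−0.01582) = 0.5864×0.6333 = 0.3714 kmol/m³.
C_A = C_{A0}e^(−k₁τ) = 3.271 kmol/m³, so C_Q = C_{A0}−C_A−C_P = 1.397 kmol/m³; C_P/C_Q = 0.266.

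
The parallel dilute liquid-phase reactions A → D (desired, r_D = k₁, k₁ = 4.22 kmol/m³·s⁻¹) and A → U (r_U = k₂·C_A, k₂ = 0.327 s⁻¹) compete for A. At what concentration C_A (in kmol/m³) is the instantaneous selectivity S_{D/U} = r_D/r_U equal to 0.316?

S_{D/U} = (k₁/k₂)·C_A⁻¹ ⇒ C_A = (S·k₂/k₁)^(-1).
= (0.316×0.327/4.22)^(-1) = (0.02449)^(-1) = 40.8 kmol/m³.

40.8 kmol/m³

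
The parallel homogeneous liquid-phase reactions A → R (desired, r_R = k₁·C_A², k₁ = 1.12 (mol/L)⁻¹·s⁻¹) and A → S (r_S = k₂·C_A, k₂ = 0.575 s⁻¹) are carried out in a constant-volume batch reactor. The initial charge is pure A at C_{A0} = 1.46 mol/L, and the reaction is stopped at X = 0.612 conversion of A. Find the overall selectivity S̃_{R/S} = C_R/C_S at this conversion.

1.89

C_A = C_{A0}(1−X) = 0.5665 mol/L.
Along a PFR/batch, dC_S/dC_A = −r_S/(r_R+r_S) = −k₂/(k₂+k₁·C_A).
Integrating from C_{A0} to C_A: C_S = (0.575/1.12)·ln[(0.575+1.12·1.46)/(0.575+1.12·0.566)] = 0.5134·ln(2.210/1.209) = 0.3095 mol/L.
Then C_R = (C_{A0}−C_A) − C_S = 0.8935 − 0.3095 = 0.5840 mol/L.
S̃_{R/S} = C_R/C_S = 0.5840/0.3095 = 1.89.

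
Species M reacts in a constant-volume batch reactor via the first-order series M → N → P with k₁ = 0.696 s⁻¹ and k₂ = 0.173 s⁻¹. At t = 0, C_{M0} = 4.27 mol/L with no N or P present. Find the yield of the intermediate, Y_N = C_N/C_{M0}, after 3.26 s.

0.620

Solving the coupled first-order balances gives C_N(t) = [k₁/(k₂−k₁)]·C_{M0}·(e^(−k₁t) − e^(−k₂t)).
e^(−k₁t) = e^(−0.696×3.26) = e^(−2.269) = 0.1034; e^(−k₂t) = e^(−0.5640) = 0.5689.
C_N = 0.696×4.27/(0.173−0.696) × (0.1034−0.5689) = (-5.682)×(-0.4655) = 2.645 mol/L.
Y_N = C_N/C_{M0} = 2.645/4.27 = 0.620.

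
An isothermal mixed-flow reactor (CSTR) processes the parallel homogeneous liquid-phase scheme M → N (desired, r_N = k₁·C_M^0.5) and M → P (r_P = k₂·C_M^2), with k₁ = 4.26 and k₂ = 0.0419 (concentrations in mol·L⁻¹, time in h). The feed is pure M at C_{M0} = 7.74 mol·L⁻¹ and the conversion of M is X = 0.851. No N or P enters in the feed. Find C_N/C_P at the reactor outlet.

Exit C_M = C_{M0}(1−X) = 7.74×0.149 = 1.153 mol·L⁻¹.
Rates in a CSTR are evaluated at the outlet concentration: r_N = 4.26×1.153^0.5 = 4.575, r_P = 0.0419×1.153^2 = 0.05573.
Overall selectivity = C_N/C_P = r_Nτ/(r_Pτ) = r_N/r_P = 82.1.

82.1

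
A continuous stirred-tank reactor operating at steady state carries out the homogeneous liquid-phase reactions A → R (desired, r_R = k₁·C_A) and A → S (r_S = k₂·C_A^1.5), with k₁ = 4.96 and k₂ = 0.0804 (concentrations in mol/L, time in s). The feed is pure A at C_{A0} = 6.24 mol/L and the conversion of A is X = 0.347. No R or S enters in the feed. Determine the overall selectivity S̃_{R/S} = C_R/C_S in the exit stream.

Exit C_A = C_{A0}(1−X) = 6.24×0.653 = 4.075 mol/L.
A CSTR operates uniformly at the exit composition, giving r_R = 20.21 and r_S = 0.6613 (each k·C_A^n at C_A = 4.075).
Overall selectivity = C_R/C_S = r_Rτ/(r_Sτ) = r_R/r_S = 30.6.

30.6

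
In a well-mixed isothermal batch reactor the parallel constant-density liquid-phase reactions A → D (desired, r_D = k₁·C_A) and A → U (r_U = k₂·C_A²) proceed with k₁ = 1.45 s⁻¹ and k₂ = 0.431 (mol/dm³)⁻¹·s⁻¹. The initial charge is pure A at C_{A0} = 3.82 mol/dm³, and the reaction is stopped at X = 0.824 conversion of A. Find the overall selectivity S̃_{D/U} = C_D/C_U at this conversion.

C_A = C_{A0}(1−X) = 0.6723 mol/dm³.
Along a PFR/batch, dC_D/dC_A = −r_D/(r_D+r_U) = −k₁/(k₁+k₂·C_A).
Integrating from C_{A0} to C_A: C_D = (1.45/0.431)·ln[(1.45+0.431·3.82)/(1.45+0.431·0.672)] = 3.364·ln(3.096/1.740) = 1.939 mol/dm³.
C_U = (C_{A0}−C_A)−C_D = 1.208 mol/dm³; S̃_{D/U} = 1.939/1.208 = 1.61.

1.61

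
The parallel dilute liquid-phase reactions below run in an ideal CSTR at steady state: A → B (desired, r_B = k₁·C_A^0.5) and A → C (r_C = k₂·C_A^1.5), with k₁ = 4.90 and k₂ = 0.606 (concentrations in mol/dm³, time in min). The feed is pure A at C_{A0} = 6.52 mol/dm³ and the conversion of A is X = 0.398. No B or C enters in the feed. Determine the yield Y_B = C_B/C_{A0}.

0.268

Exit C_A = C_{A0}(1−X) = 6.52×0.602 = 3.925 mol/dm³.
In a CSTR the entire volume is at exit conditions, so r_B = 4.90×3.925^0.5 = 9.708 and r_C = 0.606×3.925^1.5 = 4.712.
Fraction of consumed A going to B: r_B/(r_B+r_C) = 0.6732.
C_B = 0.6732·C_{A0}·X = 0.6732×6.52×0.398 = 1.75 mol/dm³; Y_B = C_B/C_{A0} = 0.268.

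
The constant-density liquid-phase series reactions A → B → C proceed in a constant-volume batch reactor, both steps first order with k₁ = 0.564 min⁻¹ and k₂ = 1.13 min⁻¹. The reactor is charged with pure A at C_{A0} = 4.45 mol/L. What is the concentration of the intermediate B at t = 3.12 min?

0.633 mol/L

For first-order series with pure A initially, C_B(t) = k₁C_{A0}/(k₂−k₁)·(e^(−k₁t) − e^(−k₂t)).
e^(−k₁t) = e^(−0.564×3.12) = e^(−1.760) = 0.1721; e^(−k₂t) = e^(−3.526) = 0.02943.
C_B = 0.564×4.45/(1.13−0.564) × (0.1721−0.02943) = 4.434×0.1427 = 0.6326 mol/L.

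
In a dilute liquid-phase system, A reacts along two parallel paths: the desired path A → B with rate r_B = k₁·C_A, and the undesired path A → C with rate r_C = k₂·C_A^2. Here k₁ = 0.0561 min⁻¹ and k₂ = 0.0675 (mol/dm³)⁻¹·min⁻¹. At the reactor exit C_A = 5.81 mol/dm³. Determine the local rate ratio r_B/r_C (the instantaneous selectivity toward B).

S_{B/C} = r_B/r_C = (k₁·C_A)/(k₂·C_A^2) = (k₁/k₂)·C_A⁻¹.
= (0.0561×5.810) / (0.0675×5.810^2) = 0.3259/2.279 = 0.143.

0.143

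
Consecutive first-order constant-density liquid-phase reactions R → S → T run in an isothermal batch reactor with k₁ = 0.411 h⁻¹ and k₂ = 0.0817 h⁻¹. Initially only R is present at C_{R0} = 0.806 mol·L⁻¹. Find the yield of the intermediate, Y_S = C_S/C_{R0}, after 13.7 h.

0.403

For first-order series with pure R initially, C_S(t) = k₁C_{R0}/(k₂−k₁)·(e^(−k₁t) − e^(−k₂t)).
e^(−k₁t) = e^(−0.411×13.7) = e^(−5.631) = 0.003586; e^(−k₂t) = e^(−1.119) = 0.3265.
C_S = 0.411×0.806/(0.0817−0.411) × (0.003586−0.3265) = (-1.006)×(-0.3229) = 0.3249 mol·L⁻¹.
Y_S = C_S/C_{R0} = 0.3249/0.806 = 0.403.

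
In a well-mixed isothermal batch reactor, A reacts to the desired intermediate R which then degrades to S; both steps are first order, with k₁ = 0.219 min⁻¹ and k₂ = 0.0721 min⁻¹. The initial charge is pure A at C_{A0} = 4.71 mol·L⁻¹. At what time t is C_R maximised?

Setting dC_R/dt = 0 gives t_opt = ln(k₂/k₁)/(k₂−k₁).
= ln(0.0721/0.219)/(0.0721−0.219) = ln(0.3292)/-0.1469 = -1.111/-0.1469 = 7.56 min.

7.56 min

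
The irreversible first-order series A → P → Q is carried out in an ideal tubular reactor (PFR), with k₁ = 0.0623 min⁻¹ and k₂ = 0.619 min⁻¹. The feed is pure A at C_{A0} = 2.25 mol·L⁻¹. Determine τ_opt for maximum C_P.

For first-order series the maximum of C_P occurs at τ_opt = ln(k₂/k₁)/(k₂−k₁).
= ln(0.619/0.0623)/(0.619−0.0623) = ln(9.936)/0.5567 = 2.296/0.5567 = 4.12 min.

4.12 min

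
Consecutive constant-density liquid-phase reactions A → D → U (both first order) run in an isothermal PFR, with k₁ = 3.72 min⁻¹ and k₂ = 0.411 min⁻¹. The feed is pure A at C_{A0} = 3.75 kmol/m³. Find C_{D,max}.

At the optimum, C_{D,max}/C_{A0} = (k₁/k₂)^[k₂/(k₂−k₁)].
= (3.72/0.411)^(0.411/(0.411−3.72)) = (9.051)^(-0.1242) = 0.7606.
C_{D,max} = 0.7606×3.75 = 2.85 kmol/m³.

2.85 kmol/m³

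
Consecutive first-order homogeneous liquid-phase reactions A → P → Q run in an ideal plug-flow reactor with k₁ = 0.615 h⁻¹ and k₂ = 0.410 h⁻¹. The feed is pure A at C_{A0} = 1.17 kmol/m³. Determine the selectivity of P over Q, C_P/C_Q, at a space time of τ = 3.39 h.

0.747

The intermediate concentration in a first-order A→B→C sequence is C_P = k₁C_{A0}(e^(−k₁τ) − e^(−k₂τ))/(k₂−k₁).
e^(−k₁τ) = e^(−0.615×3.39) = e^(−2.085) = 0.1243; e^(−k₂τ) = e^(−1.390) = 0.2491.
C_P = 0.615×1.17/(0.410−0.615) × (0.1243−0.2491) = (-3.510)×(-0.1248) = 0.4380 kmol/m³.
C_A = C_{A0}e^(−k₁τ) = 0.1455 kmol/m³, so C_Q = C_{A0}−C_A−C_P = 0.5866 kmol/m³; C_P/C_Q = 0.747.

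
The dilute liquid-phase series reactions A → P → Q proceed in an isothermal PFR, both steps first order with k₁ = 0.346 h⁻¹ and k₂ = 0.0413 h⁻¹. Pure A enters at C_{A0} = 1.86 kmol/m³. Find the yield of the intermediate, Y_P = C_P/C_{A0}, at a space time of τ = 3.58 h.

The intermediate concentration in a first-order A→B→C sequence is C_P = k₁C_{A0}(e^(−k₁τ) − e^(−k₂τ))/(k₂−k₁).
e^(−k₁τ) = e^(−0.346×3.58) = e^(−1.239) = 0.2898; e^(−k₂τ) = e^(−0.1479) = 0.8626.
C_P = 0.346×1.86/(0.0413−0.346) × (0.2898−0.8626) = (-2.112)×(-0.5728) = 1.210 kmol/m³.
Y_P = C_P/C_{A0} = 1.210/1.86 = 0.650.

0.650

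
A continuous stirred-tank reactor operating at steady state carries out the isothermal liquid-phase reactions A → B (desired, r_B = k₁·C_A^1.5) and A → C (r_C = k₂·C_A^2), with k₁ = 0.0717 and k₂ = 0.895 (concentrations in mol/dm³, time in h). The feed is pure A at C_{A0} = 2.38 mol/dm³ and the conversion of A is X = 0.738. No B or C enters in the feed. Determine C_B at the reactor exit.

0.162 mol/dm³

Exit C_A = C_{A0}(1−X) = 2.38×0.262 = 0.6236 mol/dm³.
Rates in a CSTR are evaluated at the outlet concentration: r_B = 0.0717×0.6236^1.5 = 0.03531, r_C = 0.895×0.6236^2 = 0.3480.
Fraction of consumed A going to B: r_B/(r_B+r_C) = 0.09211.
C_B = 0.09211·C_{A0}·X = 0.09211×2.38×0.738 = 0.162 mol/dm³.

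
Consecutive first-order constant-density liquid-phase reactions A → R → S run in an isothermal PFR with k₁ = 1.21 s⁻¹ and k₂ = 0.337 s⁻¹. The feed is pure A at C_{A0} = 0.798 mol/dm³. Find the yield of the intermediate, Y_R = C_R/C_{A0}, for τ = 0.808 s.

0.534

For first-order series with pure A initially, C_R(τ) = k₁C_{A0}/(k₂−k₁)·(e^(−k₁τ) − e^(−k₂τ)).
e^(−k₁τ) = e^(−1.21×0.808) = e^(−0.9777) = 0.3762; e^(−k₂τ) = e^(−0.2723) = 0.7616.
C_R = 1.21×0.798/(0.337−1.21) × (0.3762−0.7616) = (-1.106)×(-0.3854) = 0.4263 mol/dm³.
Y_R = C_R/C_{A0} = 0.4263/0.798 = 0.534.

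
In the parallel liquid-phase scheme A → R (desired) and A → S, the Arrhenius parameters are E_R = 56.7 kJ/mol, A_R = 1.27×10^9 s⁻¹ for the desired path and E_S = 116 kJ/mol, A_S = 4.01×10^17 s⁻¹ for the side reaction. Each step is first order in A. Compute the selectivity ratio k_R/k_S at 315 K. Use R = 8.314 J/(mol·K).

21.6

With equal orders, S_{R/S} = k_R/k_S = (A_R/A_S)·exp[(E_S−E_R)/(RT)].
(E_S−E_R)/(RT) = (116−56.7)×10³/(8.314×315) = 59300/2619 = 22.64.
k_R/k_S = (1.27×10^9/4.01×10^17)·exp(22.64) = 3.167×10^-9 × 6.819×10^9 = 21.6.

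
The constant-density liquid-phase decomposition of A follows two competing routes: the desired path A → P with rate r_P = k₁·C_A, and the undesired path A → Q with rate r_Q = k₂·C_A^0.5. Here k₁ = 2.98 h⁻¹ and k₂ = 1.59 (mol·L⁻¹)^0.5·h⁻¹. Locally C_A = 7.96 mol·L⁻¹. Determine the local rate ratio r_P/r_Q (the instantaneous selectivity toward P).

S_{P/Q} = r_P/r_Q = (k₁·C_A)/(k₂·C_A^0.5) = (k₁/k₂)·C_A^0.5.
= (2.98×7.960) / (1.59×7.960^0.5) = 23.72/4.486 = 5.29.
Since the desired path is higher order in A, keeping C_A high (PFR or concentrated feed) favours P.

5.29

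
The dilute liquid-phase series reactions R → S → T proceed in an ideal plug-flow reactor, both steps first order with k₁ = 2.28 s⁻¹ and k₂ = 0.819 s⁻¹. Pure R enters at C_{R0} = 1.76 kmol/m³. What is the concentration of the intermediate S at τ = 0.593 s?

The intermediate concentration in a first-order A→B→C sequence is C_S = k₁C_{R0}(e^(−k₁τ) − e^(−k₂τ))/(k₂−k₁).
e^(−k₁τ) = e^(−2.28×0.593) = e^(−1.352) = 0.2587; e^(−k₂τ) = e^(−0.4857) = 0.6153.
C_S = 2.28×1.76/(0.819−2.28) × (0.2587−0.6153) = (-2.747)×(-0.3566) = 0.9794 kmol/m³.

0.979 kmol/m³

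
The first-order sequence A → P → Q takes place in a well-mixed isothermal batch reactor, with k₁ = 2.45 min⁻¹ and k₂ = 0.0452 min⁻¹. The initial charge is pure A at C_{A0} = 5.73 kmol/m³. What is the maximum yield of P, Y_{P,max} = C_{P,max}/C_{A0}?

0.928

At the optimum, C_{P,max}/C_{A0} = (k₁/k₂)^[k₂/(k₂−k₁)].
= (2.45/0.0452)^(0.0452/(0.0452−2.45)) = (54.20)^(-0.01880) = 0.9277.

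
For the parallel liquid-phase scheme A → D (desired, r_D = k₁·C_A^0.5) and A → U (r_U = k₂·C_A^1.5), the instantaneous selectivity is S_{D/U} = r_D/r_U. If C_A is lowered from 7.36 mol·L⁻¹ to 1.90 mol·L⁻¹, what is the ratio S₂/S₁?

S_{D/U} = (k₁/k₂)·C_A⁻¹, so S₂/S₁ = (C_{A,2}/C_{A,1})⁻¹.
= 7.36/1.90 = 3.87.

3.87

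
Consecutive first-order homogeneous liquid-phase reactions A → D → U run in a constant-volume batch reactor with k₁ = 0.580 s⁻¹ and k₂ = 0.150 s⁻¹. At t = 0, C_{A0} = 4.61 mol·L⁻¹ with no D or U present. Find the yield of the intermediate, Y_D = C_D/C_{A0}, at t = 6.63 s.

For first-order series with pure A initially, C_D(t) = k₁C_{A0}/(k₂−k₁)·(e^(−k₁t) − e^(−k₂t)).
e^(−k₁t) = e^(−0.580×6.63) = e^(−3.845) = 0.02138; e^(−k₂t) = e^(−0.9945) = 0.3699.
C_D = 0.580×4.61/(0.150−0.580) × (0.02138−0.3699) = (-6.218)×(-0.3485) = 2.167 mol·L⁻¹.
Y_D = C_D/C_{A0} = 2.167/4.61 = 0.470.

0.470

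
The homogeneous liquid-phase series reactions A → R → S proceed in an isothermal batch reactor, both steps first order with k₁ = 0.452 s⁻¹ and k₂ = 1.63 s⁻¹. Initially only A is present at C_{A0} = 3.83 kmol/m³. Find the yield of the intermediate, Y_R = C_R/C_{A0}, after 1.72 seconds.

The intermediate concentration in a first-order A→B→C sequence is C_R = k₁C_{A0}(e^(−k₁t) − e^(−k₂t))/(k₂−k₁).
e^(−k₁t) = e^(−0.452×1.72) = e^(−0.7774) = 0.4596; e^(−k₂t) = e^(−2.804) = 0.06059.
C_R = 0.452×3.83/(1.63−0.452) × (0.4596−0.06059) = 1.470×0.3990 = 0.5863 kmol/m³.
Y_R = C_R/C_{A0} = 0.5863/3.83 = 0.153.

0.153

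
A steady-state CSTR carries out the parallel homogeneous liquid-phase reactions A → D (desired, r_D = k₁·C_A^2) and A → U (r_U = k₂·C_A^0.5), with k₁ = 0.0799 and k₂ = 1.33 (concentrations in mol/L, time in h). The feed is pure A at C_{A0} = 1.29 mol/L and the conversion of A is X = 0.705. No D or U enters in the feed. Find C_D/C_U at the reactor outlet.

0.0141

Exit C_A = C_{A0}(1−X) = 1.29×0.295 = 0.3806 mol/L.
Rates in a CSTR are evaluated at the outlet concentration: r_D = 0.0799×0.3806^2 = 0.01157, r_U = 1.33×0.3806^0.5 = 0.8205.
Overall selectivity = C_D/C_U = r_Dτ/(r_Uτ) = r_D/r_U = 0.0141.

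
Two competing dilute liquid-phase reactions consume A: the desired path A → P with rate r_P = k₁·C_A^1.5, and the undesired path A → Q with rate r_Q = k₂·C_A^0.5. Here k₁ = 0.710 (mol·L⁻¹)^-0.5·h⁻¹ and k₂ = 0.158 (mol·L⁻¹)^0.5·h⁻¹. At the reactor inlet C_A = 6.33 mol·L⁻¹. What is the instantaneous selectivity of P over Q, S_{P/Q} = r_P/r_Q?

S_{P/Q} = r_P/r_Q = (k₁·C_A^1.5)/(k₂·C_A^0.5) = (k₁/k₂)·C_A.
= (0.710×6.330^1.5) / (0.158×6.330^0.5) = 11.31/0.3975 = 28.4.

28.4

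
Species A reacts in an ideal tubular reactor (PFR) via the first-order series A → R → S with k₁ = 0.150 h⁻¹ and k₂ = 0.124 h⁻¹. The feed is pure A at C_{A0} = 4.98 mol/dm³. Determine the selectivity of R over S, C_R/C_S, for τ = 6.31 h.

1.88

For first-order series with pure A initially, C_R(τ) = k₁C_{A0}/(k₂−k₁)·(e^(−k₁τ) − e^(−k₂τ)).
e^(−k₁τ) = e^(−0.150×6.31) = e^(−0.9465) = 0.3881; e^(−k₂τ) = e^(−0.7824) = 0.4573.
C_R = 0.150×4.98/(0.124−0.150) × (0.3881−0.4573) = (-28.73)×(-0.06919) = 1.988 mol/dm³.
C_A = C_{A0}e^(−k₁τ) = 1.933 mol/dm³, so C_S = C_{A0}−C_A−C_R = 1.059 mol/dm³; C_R/C_S = 1.88.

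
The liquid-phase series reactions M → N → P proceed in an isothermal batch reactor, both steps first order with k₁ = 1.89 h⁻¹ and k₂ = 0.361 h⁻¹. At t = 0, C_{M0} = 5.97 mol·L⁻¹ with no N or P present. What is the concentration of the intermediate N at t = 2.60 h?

The intermediate concentration in a first-order A→B→C sequence is C_N = k₁C_{M0}(e^(−k₁t) − e^(−k₂t))/(k₂−k₁).
e^(−k₁t) = e^(−1.89×2.60) = e^(−4.914) = 0.007343; e^(−k₂t) = e^(−0.9386) = 0.3912.
C_N = 1.89×5.97/(0.361−1.89) × (0.007343−0.3912) = (-7.380)×(-0.3838) = 2.832 mol·L⁻¹.

2.83 mol·L⁻¹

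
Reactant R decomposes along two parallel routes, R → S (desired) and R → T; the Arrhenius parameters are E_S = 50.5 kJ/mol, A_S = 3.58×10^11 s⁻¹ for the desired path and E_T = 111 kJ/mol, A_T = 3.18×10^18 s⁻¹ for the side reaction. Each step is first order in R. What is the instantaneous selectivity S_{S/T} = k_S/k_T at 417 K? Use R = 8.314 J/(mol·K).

With equal orders, S_{S/T} = k_S/k_T = (A_S/A_T)·exp[(E_T−E_S)/(RT)].
(E_T−E_S)/(RT) = (111−50.5)×10³/(8.314×417) = 60500/3467 = 17.45.
k_S/k_T = (3.58×10^11/3.18×10^18)·exp(17.45) = 1.126×10^-7 × 3.790×10^7 = 4.27.
Since E_S < E_T, lowering the temperature improves selectivity toward S.

4.27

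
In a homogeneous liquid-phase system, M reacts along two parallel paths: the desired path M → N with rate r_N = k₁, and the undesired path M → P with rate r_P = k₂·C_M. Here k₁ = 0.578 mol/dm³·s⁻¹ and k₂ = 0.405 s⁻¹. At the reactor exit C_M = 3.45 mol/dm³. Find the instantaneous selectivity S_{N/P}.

0.414

S_{N/P} = r_N/r_P = (k₁)/(k₂·C_M) = (k₁/k₂)·C_M⁻¹.
= (0.578) / (0.405×3.450) = 0.5780/1.397 = 0.414.
The undesired path is higher order in M, so low C_M (CSTR or dilute feed) favours N.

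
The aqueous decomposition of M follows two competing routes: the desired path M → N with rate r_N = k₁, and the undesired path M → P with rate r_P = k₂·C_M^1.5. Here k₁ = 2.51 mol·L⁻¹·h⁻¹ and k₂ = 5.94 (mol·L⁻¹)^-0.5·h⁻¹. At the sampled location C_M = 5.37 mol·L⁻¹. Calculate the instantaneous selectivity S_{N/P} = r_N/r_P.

0.0340

S_{N/P} = r_N/r_P = (k₁)/(k₂·C_M^1.5) = (k₁/k₂)·C_M^-1.5.
= (2.51) / (5.94×5.370^1.5) = 2.510/73.92 = 0.0340.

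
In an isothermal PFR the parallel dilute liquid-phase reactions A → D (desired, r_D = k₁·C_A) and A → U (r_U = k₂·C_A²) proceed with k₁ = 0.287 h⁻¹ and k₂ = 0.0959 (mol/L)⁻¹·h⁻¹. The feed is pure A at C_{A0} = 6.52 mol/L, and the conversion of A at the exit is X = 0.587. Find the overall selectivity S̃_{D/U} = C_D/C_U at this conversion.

C_A = C_{A0}(1−X) = 2.693 mol/L.
Along a PFR/batch, dC_D/dC_A = −r_D/(r_D+r_U) = −k₁/(k₁+k₂·C_A).
Integrating from C_{A0} to C_A: C_D = (0.287/0.0959)·ln[(0.287+0.0959·6.52)/(0.287+0.0959·2.69)] = 2.993·ln(0.9123/0.5452) = 1.540 mol/L.
C_U = (C_{A0}−C_A)−C_D = 2.287 mol/L; S̃_{D/U} = 1.540/2.287 = 0.674.

0.674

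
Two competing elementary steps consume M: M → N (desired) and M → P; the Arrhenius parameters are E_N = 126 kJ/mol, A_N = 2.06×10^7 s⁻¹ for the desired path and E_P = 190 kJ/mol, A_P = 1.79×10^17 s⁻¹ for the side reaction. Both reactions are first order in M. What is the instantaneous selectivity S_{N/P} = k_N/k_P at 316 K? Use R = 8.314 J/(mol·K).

k_N/k_P = (A_N/A_P)·exp[−(E_N−E_P)/(RT)] = (A_N/A_P)·exp[(E_P−E_N)/(RT)].
(E_P−E_N)/(RT) = (190−126)×10³/(8.314×316) = 64000/2627 = 24.36.
k_N/k_P = (2.06×10^7/1.79×10^17)·exp(24.36) = 1.151×10^-10 × 3.798×10^10 = 4.37.
Since E_N < E_P, lowering the temperature improves selectivity toward N.

4.37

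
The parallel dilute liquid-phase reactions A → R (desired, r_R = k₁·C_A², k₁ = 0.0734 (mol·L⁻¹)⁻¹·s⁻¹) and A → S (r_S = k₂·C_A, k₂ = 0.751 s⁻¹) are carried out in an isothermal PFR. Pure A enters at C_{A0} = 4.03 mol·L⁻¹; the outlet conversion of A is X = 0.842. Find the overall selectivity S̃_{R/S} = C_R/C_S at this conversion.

0.221

C_A = C_{A0}(1−X) = 0.6367 mol·L⁻¹.
Along a PFR/batch, dC_S/dC_A = −r_S/(r_R+r_S) = −k₂/(k₂+k₁·C_A).
Integrating from C_{A0} to C_A: C_S = (0.751/0.0734)·ln[(0.751+0.0734·4.03)/(0.751+0.0734·0.637)] = 10.23·ln(1.047/0.7977) = 2.780 mol·L⁻¹.
Then C_R = (C_{A0}−C_A) − C_S = 3.393 − 2.780 = 0.6132 mol·L⁻¹.
S̃_{R/S} = C_R/C_S = 0.6132/2.780 = 0.221.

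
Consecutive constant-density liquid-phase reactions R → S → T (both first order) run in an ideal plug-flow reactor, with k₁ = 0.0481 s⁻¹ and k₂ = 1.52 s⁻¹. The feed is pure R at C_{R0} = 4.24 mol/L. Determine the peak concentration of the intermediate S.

0.120 mol/L

For a first-order series the maximum intermediate yield is C_{S,max}/C_{R0} = (k₁/k₂)^[k₂/(k₂−k₁)].
= (0.0481/1.52)^(1.52/(1.52−0.0481)) = (0.03164)^(1.033) = 0.02827.
C_{S,max} = 0.02827×4.24 = 0.120 mol/L.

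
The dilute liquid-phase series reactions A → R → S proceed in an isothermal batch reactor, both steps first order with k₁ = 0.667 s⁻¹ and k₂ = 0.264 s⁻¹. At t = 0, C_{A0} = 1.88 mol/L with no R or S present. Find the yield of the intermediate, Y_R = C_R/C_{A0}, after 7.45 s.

Solving the coupled first-order balances gives C_R(t) = [k₁/(k₂−k₁)]·C_{A0}·(e^(−k₁t) − e^(−k₂t)).
e^(−k₁t) = e^(−0.667×7.45) = e^(−4.969) = 0.006949; e^(−k₂t) = e^(−1.967) = 0.1399.
C_R = 0.667×1.88/(0.264−0.667) × (0.006949−0.1399) = (-3.112)×(-0.1330) = 0.4137 mol/L.
Y_R = C_R/C_{A0} = 0.4137/1.88 = 0.220.

0.220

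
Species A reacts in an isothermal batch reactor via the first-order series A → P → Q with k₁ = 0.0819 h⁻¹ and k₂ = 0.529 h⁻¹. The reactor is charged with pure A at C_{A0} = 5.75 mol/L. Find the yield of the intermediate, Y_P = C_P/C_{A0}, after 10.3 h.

For first-order series with pure A initially, C_P(t) = k₁C_{A0}/(k₂−k₁)·(e^(−k₁t) − e^(−k₂t)).
e^(−k₁t) = e^(−0.0819×10.3) = e^(−0.8436) = 0.4302; e^(−k₂t) = e^(−5.449) = 0.004302.
C_P = 0.0819×5.75/(0.529−0.0819) × (0.4302−0.004302) = 1.053×0.4259 = 0.4486 mol/L.
Y_P = C_P/C_{A0} = 0.4486/5.75 = 0.0780.

0.0780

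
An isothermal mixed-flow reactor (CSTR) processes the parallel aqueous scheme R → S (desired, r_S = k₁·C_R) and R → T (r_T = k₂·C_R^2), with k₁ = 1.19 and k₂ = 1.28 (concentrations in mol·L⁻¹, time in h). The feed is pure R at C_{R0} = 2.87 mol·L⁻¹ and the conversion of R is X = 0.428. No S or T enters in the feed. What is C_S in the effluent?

0.444 mol·L⁻¹

Exit C_R = C_{R0}(1−X) = 2.87×0.572 = 1.642 mol·L⁻¹.
Rates in a CSTR are evaluated at the outlet concentration: r_S = 1.19×1.642 = 1.954, r_T = 1.28×1.642^2 = 3.450.
Fraction of consumed R going to S: r_S/(r_S+r_T) = 0.3616.
C_S = 0.3616·C_{R0}·X = 0.3616×2.87×0.428 = 0.444 mol·L⁻¹.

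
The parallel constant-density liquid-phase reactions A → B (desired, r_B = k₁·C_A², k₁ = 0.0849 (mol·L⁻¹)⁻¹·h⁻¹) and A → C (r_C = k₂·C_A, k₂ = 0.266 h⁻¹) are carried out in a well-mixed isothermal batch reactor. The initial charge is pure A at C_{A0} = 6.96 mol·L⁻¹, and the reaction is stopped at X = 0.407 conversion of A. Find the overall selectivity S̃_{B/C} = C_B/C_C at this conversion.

1.74

C_A = C_{A0}(1−X) = 4.127 mol·L⁻¹.
Along a PFR/batch, dC_C/dC_A = −r_C/(r_B+r_C) = −k₂/(k₂+k₁·C_A).
Integrating from C_{A0} to C_A: C_C = (0.266/0.0849)·ln[(0.266+0.0849·6.96)/(0.266+0.0849·4.13)] = 3.133·ln(0.8569/0.6164) = 1.032 mol·L⁻¹.
Then C_B = (C_{A0}−C_A) − C_C = 2.833 − 1.032 = 1.801 mol·L⁻¹.
S̃_{B/C} = C_B/C_C = 1.801/1.032 = 1.74.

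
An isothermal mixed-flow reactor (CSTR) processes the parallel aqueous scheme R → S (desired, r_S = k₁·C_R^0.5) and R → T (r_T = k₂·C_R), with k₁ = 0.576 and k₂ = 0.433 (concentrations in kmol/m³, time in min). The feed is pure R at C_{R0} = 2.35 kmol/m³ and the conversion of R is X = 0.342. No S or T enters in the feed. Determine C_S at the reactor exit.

0.415 kmol/m³

Exit C_R = C_{R0}(1−X) = 2.35×0.658 = 1.546 kmol/m³.
In a CSTR the entire volume is at exit conditions, so r_S = 0.576×1.546^0.5 = 0.7163 and r_T = 0.433×1.546 = 0.6695.
Fraction of consumed R going to S: r_S/(r_S+r_T) = 0.5169.
C_S = 0.5169·C_{R0}·X = 0.5169×2.35×0.342 = 0.415 kmol/m³.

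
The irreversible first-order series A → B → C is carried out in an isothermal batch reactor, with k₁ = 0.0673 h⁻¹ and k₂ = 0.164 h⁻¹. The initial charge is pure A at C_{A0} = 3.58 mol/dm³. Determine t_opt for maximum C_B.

9.21 h

For first-order series the maximum of C_B occurs at t_opt = ln(k₂/k₁)/(k₂−k₁).
= ln(0.164/0.0673)/(0.164−0.0673) = ln(2.437)/0.09670 = 0.8907/0.09670 = 9.21 h.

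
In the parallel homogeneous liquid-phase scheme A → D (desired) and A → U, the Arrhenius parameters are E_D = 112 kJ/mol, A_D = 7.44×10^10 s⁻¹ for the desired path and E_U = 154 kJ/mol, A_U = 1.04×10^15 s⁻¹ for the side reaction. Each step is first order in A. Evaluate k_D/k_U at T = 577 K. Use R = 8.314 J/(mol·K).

k_D/k_U = (A_D/A_U)·exp[−(E_D−E_U)/(RT)] = (A_D/A_U)·exp[(E_U−E_D)/(RT)].
(E_U−E_D)/(RT) = (154−112)×10³/(8.314×577) = 42000/4797 = 8.755.
k_D/k_U = (7.44×10^10/1.04×10^15)·exp(8.755) = 7.154×10^-5 × 6343 = 0.454.

0.454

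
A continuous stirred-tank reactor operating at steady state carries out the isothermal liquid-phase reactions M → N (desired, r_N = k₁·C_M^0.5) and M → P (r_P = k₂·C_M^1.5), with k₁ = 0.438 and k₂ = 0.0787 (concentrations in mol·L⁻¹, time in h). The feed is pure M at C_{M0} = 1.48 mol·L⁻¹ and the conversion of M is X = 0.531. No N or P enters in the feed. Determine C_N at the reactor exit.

Exit C_M = C_{M0}(1−X) = 1.48×0.469 = 0.6941 mol·L⁻¹.
In a CSTR the entire volume is at exit conditions, so r_N = 0.438×0.6941^0.5 = 0.3649 and r_P = 0.0787×0.6941^1.5 = 0.04551.
Fraction of consumed M going to N: r_N/(r_N+r_P) = 0.8891.
C_N = 0.8891·C_{M0}·X = 0.8891×1.48×0.531 = 0.699 mol·L⁻¹.

0.699 mol·L⁻¹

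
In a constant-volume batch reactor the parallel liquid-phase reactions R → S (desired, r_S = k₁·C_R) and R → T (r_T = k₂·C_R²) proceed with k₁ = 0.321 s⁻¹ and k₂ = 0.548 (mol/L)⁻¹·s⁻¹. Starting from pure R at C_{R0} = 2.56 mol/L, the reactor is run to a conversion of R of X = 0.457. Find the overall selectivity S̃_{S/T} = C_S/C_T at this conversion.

0.304

C_R = C_{R0}(1−X) = 1.390 mol/L.
Along a PFR/batch, dC_S/dC_R = −r_S/(r_S+r_T) = −k₁/(k₁+k₂·C_R).
Integrating from C_{R0} to C_R: C_S = (0.321/0.548)·ln[(0.321+0.548·2.56)/(0.321+0.548·1.39)] = 0.5858·ln(1.724/1.083) = 0.2724 mol/L.
C_T = (C_{R0}−C_R)−C_S = 0.8975 mol/L; S̃_{S/T} = 0.2724/0.8975 = 0.304.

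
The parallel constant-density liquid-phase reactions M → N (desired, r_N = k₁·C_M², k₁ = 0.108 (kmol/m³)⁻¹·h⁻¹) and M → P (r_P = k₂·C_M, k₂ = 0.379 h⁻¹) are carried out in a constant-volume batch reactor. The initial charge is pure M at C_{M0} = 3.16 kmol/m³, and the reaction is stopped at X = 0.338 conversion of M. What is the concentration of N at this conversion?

0.456 kmol/m³

C_M = C_{M0}(1−X) = 2.092 kmol/m³.
Along a PFR/batch, dC_P/dC_M = −r_P/(r_N+r_P) = −k₂/(k₂+k₁·C_M).
Integrating from C_{M0} to C_M: C_P = (0.379/0.108)·ln[(0.379+0.108·3.16)/(0.379+0.108·2.09)] = 3.509·ln(0.7203/0.6049) = 0.6125 kmol/m³.
Then C_N = (C_{M0}−C_M) − C_P = 1.068 − 0.6125 = 0.4556 kmol/m³.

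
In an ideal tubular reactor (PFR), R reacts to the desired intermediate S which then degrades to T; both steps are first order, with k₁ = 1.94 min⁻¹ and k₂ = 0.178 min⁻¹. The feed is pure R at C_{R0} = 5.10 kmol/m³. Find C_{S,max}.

4.01 kmol/m³

Evaluating C_S at τ_opt = ln(k₂/k₁)/(k₂−k₁) gives C_{S,max}/C_{R0} = (k₁/k₂)^[k₂/(k₂−k₁)].
= (1.94/0.178)^(0.178/(0.178−1.94)) = (10.90)^(-0.1010) = 0.7856.
C_{S,max} = 0.7856×5.10 = 4.01 kmol/m³.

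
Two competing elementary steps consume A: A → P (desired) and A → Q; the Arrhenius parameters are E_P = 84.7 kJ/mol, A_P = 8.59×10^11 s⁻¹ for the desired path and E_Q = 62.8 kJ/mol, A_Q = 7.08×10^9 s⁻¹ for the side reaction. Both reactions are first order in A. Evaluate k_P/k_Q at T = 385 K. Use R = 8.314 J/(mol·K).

k_P/k_Q = (A_P/A_Q)·exp[−(E_P−E_Q)/(RT)] = (A_P/A_Q)·exp[(E_Q−E_P)/(RT)].
(E_Q−E_P)/(RT) = (62.8−84.7)×10³/(8.314×385) = -21900/3201 = -6.842.
k_P/k_Q = (8.59×10^11/7.08×10^9)·exp(-6.842) = 121.3 × 0.001068 = 0.130.
Since E_P > E_Q, raising the temperature improves selectivity toward P.

0.130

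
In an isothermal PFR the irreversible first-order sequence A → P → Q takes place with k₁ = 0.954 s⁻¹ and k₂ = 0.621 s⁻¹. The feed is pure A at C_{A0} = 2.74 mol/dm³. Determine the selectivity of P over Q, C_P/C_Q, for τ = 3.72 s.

Solving the coupled first-order balances gives C_P(τ) = [k₁/(k₂−k₁)]·C_{A0}·(e^(−k₁τ) − e^(−k₂τ)).
e^(−k₁τ) = e^(−0.954×3.72) = e^(−3.549) = 0.02876; e^(−k₂τ) = e^(−2.310) = 0.09925.
C_P = 0.954×2.74/(0.621−0.954) × (0.02876−0.09925) = (-7.850)×(-0.07049) = 0.5533 mol/dm³.
C_A = C_{A0}e^(−k₁τ) = 0.07879 mol/dm³, so C_Q = C_{A0}−C_A−C_P = 2.108 mol/dm³; C_P/C_Q = 0.263.

0.263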